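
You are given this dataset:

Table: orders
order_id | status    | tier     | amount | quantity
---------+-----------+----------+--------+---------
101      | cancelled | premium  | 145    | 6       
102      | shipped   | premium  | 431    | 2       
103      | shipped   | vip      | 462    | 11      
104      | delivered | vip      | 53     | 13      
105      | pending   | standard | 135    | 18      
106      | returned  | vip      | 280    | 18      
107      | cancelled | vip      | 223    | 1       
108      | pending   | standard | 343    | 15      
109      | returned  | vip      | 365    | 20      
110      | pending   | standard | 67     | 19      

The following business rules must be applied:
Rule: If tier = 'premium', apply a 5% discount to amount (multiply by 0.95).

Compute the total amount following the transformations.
2475.2

Step 1: Records with tier = 'premium' have total amount = 576
Step 2: Apply multiplier: 576 × 0.95 = 547.2
Step 3: Other records total: 1928
Step 4: Final sum = 547.2 + 1928 = 2475.2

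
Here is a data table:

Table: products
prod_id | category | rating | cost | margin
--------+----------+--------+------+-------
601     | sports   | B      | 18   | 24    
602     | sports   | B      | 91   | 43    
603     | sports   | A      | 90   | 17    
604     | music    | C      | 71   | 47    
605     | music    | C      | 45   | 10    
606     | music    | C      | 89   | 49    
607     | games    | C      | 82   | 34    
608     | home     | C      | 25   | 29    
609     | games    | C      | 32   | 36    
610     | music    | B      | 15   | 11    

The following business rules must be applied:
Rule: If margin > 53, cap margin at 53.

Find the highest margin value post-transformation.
49

Step 1: Original maximum margin = 49
Step 2: Check cap of 53 against maximum
Step 3: No records exceed the cap (max 49 <= cap 53), so no capping applies
Step 4: Maximum after transformation = 49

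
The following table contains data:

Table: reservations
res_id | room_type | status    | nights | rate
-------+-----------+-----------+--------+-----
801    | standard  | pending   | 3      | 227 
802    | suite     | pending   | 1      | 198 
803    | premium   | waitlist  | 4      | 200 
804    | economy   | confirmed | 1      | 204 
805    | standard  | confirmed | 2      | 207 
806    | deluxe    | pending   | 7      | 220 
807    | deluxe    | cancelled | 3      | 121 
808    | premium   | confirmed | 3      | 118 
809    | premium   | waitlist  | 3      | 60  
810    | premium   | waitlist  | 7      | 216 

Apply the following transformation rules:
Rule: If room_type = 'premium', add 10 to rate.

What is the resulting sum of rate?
1811

Step 1: Count records where room_type = 'premium': 4
Step 2: Total bonus added: 4 × 10 = 40
Step 3: Original sum of rate: 1771
Step 4: Final sum = 1771 + 40 = 1811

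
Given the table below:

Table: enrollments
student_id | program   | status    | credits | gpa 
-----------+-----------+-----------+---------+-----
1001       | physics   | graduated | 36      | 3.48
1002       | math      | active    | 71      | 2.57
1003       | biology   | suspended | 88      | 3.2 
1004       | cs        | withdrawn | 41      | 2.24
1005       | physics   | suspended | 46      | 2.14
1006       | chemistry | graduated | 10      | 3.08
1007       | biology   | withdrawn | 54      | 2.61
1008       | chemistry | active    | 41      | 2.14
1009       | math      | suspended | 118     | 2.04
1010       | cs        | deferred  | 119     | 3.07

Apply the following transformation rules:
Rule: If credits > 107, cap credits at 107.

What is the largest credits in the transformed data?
107

Step 1: Original maximum credits = 119
Step 2: Apply cap at 107
Step 3: 2 records had credits > 107 and were capped
Step 4: Maximum after transformation = 107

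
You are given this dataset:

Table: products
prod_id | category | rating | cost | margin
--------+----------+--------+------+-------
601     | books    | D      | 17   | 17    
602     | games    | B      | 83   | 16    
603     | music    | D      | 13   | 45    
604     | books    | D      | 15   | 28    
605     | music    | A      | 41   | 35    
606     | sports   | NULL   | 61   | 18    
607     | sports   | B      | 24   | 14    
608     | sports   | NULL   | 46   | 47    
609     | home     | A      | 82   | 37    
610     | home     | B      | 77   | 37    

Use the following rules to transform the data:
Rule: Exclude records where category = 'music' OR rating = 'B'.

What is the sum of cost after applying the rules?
221

Step 1: Find records where category = 'music' OR rating = 'B'
Step 2: 5 records match, summing to 238
Step 3: Original sum: 459
Step 4: Remaining sum = 459 - 238 = 221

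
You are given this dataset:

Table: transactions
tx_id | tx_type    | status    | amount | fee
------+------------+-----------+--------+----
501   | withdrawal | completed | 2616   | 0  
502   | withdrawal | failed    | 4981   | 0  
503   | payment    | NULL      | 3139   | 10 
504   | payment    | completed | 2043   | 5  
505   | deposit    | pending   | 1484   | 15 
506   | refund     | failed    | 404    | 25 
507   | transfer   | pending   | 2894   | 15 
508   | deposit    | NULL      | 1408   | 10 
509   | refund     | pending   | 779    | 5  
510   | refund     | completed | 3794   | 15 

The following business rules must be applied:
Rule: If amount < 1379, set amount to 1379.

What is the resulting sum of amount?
25117

Step 1: 2 records have amount < 1379
Step 2: These records originally summed to 1183
Step 3: After setting to minimum: 2 × 1379 = 2758
Step 4: Unaffected records sum: 22359
Step 5: Final sum = 2758 + 22359 = 25117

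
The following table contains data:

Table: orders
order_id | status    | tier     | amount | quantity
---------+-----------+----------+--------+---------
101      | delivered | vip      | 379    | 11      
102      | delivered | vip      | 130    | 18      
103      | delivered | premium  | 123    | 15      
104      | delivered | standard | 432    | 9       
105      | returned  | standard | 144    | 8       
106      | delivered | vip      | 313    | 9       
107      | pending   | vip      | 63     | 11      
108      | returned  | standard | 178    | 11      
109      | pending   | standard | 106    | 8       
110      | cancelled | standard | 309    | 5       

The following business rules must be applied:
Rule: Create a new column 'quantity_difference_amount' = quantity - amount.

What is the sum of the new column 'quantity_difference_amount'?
-2072

Step 1: For each record, compute quantity - amount
Example calculations:
  11 - 379 = -368
  18 - 130 = -112
  15 - 123 = -108
  ...
Step 2: Sum all derived values
Step 3: Total = -2072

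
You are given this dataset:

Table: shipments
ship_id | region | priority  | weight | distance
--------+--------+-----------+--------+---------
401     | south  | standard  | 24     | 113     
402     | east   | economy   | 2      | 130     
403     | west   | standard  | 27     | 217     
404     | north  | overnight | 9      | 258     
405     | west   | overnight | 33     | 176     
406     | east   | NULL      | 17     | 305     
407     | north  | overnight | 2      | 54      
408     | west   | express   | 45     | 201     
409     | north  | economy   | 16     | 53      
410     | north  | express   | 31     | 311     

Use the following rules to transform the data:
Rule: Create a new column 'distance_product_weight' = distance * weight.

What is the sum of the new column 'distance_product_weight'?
41788

Step 1: For each record, compute distance * weight
Example calculations:
  113 * 24 = 2712
  130 * 2 = 260
  217 * 27 = 5859
  ...
Step 2: Sum all derived values
Step 3: Total = 41788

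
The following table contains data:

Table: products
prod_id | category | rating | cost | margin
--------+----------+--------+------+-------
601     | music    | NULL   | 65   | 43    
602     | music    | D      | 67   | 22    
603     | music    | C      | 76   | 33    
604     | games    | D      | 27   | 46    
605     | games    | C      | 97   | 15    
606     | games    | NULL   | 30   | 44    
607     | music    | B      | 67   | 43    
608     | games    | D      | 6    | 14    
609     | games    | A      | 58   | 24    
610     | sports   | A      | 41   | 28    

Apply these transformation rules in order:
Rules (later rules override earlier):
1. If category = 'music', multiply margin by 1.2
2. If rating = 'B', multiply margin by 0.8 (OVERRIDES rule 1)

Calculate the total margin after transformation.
323.0

Step 1: Rule 2 takes priority for records with rating = 'B'
  - 1 records: 43 × 0.8 = 34.4
Step 2: Rule 1 applies to remaining records with category = 'music'
  - 3 records: 98 × 1.2 = 117.6
Step 3: Other records unchanged: 171
Step 4: Final sum = 34.4 + 117.6 + 171 = 323.0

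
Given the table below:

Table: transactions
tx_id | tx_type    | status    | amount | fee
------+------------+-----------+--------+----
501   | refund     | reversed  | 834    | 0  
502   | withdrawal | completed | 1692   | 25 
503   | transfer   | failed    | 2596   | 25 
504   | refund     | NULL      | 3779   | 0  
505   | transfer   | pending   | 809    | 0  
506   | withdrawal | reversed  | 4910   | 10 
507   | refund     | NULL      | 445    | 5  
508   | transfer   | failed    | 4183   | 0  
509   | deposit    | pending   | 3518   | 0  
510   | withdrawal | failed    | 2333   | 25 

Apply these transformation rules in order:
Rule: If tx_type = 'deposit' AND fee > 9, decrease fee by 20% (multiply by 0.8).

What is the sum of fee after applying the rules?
90

Step 1: Find records where tx_type = 'deposit' AND fee > 9
Step 2: 0 records match, summing to 0
Step 3: After multiplier: 0 × 0.8 = 0.0
Step 4: Unaffected records sum: 90
Step 5: Final sum = 0.0 + 90 = 90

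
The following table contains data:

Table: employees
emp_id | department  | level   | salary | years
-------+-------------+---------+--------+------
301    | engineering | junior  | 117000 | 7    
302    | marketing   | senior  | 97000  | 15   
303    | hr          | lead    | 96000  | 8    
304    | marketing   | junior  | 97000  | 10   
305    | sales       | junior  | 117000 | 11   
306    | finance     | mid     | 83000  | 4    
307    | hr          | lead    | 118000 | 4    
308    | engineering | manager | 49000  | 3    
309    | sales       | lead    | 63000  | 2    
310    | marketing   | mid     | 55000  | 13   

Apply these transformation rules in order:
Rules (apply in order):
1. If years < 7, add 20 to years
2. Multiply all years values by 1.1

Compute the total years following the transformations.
172.7

Step 1: Apply Rule 1 - Add 20 to records with years < 7
  - 4 records affected: 13 + (4 × 20) = 93
  - Unaffected records: 64
  - Sum after Rule 1: 157
Step 2: Apply Rule 2 - Multiply all by 1.1
  - 157 × 1.1 = 172.7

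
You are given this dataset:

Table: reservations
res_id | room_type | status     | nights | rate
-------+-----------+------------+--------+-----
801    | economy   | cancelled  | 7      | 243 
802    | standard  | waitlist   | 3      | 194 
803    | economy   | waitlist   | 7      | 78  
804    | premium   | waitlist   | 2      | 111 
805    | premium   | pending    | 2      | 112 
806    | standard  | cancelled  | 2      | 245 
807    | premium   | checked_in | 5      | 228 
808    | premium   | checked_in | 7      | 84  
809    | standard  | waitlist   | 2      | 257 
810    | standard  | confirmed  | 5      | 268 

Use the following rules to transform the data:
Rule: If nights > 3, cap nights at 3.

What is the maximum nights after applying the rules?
3

Step 1: Original maximum nights = 7
Step 2: Apply cap at 3
Step 3: 5 records had nights > 3 and were capped
Step 4: Maximum after transformation = 3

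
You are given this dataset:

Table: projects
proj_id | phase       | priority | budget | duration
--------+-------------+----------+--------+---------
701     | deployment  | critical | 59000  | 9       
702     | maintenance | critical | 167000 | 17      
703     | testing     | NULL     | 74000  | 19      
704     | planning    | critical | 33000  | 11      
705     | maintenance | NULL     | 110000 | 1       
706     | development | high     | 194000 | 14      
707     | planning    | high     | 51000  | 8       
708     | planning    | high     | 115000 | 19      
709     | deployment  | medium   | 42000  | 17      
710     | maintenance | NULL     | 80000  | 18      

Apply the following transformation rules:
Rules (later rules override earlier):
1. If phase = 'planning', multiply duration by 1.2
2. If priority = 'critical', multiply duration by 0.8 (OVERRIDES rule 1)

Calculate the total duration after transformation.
131.0

Step 1: Rule 2 takes priority for records with priority = 'critical'
  - 3 records: 37 × 0.8 = 29.6
Step 2: Rule 1 applies to remaining records with phase = 'planning'
  - 2 records: 27 × 1.2 = 32.4
Step 3: Other records unchanged: 69
Step 4: Final sum = 29.6 + 32.4 + 69 = 131.0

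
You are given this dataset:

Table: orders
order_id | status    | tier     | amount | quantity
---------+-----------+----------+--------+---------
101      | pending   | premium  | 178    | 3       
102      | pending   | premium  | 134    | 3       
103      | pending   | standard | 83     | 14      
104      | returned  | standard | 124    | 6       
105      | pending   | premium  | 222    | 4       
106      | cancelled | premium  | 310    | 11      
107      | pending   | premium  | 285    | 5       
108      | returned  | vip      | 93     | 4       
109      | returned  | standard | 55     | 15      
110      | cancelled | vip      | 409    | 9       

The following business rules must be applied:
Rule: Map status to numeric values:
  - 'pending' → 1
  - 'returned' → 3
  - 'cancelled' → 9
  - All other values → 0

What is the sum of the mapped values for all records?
32

Step 1: Apply mapping to each record
Step 2: Count by status:
  'pending': 5 records × 1 = 5
  'returned': 3 records × 3 = 9
  'cancelled': 2 records × 9 = 18
Step 3: Sum all mapped values = 32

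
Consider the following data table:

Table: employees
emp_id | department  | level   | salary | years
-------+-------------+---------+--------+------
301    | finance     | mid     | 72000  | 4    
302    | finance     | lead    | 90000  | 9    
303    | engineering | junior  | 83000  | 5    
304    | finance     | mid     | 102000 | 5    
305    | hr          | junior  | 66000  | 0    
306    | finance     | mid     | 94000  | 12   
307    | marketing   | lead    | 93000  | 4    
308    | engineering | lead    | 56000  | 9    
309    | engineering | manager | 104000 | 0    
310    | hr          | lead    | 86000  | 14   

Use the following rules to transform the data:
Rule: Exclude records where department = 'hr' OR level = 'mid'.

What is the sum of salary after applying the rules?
426000

Step 1: Find records where department = 'hr' OR level = 'mid'
Step 2: 5 records match, summing to 420000
Step 3: Original sum: 846000
Step 4: Remaining sum = 846000 - 420000 = 426000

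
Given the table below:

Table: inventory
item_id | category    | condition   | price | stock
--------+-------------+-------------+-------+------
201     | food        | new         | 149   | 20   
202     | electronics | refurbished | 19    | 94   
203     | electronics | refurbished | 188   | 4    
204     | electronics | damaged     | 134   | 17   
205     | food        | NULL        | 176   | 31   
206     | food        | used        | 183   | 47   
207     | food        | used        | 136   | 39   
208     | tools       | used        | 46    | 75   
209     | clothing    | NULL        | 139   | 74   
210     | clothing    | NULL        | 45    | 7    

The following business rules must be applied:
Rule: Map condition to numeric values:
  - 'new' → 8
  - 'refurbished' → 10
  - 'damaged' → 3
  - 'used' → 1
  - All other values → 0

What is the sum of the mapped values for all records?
34

Step 1: Apply mapping to each record
Step 2: Count by status:
  'new': 1 records × 8 = 8
  'refurbished': 2 records × 10 = 20
  'damaged': 1 records × 3 = 3
  'used': 3 records × 1 = 3
Step 3: Sum all mapped values = 34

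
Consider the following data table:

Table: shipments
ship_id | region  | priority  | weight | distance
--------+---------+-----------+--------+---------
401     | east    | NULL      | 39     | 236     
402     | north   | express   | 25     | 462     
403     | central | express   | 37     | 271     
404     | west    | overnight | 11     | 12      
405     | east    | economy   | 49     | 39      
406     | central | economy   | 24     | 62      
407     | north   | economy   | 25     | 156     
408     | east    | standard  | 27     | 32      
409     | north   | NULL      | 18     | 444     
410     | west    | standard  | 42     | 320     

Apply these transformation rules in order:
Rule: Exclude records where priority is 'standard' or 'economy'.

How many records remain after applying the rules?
5

Step 1: Count records to exclude
  - 2 (standard) + 3 (economy) = 5 records
Step 2: Total records: 10
Step 3: Remaining = 10 - 5 = 5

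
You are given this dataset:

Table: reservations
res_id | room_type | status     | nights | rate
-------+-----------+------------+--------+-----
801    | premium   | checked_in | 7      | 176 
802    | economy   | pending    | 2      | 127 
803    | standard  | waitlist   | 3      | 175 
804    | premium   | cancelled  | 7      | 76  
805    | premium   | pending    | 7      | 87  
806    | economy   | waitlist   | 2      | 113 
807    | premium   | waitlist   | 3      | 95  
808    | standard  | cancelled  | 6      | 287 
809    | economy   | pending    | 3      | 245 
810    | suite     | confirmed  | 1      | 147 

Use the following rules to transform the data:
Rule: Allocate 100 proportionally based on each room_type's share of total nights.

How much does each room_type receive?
economy: 17.07, premium: 58.54, standard: 21.95, suite: 2.44

Step 1: Calculate total nights = 41
Step 2: Calculate each room_type's proportion:
  economy: 7/41 = 17.07% → 17.07
  premium: 24/41 = 58.54% → 58.54
  standard: 9/41 = 21.95% → 21.95
  suite: 1/41 = 2.44% → 2.44
Step 3: Verify: sum of allocations ≈ 100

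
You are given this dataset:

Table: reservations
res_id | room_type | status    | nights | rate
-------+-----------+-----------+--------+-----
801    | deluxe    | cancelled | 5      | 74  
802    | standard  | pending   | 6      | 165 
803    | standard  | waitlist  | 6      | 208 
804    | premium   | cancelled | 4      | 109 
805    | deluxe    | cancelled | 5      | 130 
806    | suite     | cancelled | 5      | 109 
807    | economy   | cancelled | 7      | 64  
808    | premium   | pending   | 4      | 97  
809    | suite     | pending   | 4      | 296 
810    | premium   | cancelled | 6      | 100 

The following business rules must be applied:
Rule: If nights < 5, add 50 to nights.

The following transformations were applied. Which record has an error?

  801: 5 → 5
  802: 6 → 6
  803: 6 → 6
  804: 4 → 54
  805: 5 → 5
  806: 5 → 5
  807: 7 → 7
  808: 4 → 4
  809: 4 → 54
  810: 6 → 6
Record 808 has an error. The correct transformed value should be 54, not 4.

Step 1: Check each record against the rule
Step 2: Record 808 has nights = 4
Step 3: Since 4 < 5, the bonus should have been applied
Step 4: Correct value = 54, but claimed value = 4
Conclusion: Record 808 has the error.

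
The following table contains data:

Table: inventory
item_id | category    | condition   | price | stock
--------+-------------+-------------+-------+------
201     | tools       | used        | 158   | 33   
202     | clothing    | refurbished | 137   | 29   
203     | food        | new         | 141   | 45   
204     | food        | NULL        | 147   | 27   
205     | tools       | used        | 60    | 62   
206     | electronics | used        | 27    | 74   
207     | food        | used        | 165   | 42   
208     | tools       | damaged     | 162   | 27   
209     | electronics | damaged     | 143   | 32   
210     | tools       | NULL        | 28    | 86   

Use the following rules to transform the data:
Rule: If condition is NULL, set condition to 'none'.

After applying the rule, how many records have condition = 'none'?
2

Step 1: Count records where condition IS NULL
Step 2: Found 2 records with NULL condition
Step 3: These records will have condition set to 'none'
Step 4: Records already having condition = 'none': 0
Step 5: Answer: 2 + 0 = 2 records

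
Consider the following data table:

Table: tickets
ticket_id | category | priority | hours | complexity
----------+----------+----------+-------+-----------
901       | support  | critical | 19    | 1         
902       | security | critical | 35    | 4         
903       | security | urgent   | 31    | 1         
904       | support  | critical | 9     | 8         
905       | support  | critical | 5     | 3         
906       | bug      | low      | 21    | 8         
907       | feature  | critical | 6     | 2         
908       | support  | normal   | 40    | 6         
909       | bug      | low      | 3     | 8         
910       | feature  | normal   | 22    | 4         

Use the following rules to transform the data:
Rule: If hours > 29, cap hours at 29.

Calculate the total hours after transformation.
172

Step 1: 3 records have hours > 29
Step 2: These records originally summed to 106
Step 3: After capping: 3 × 29 = 87
Step 4: Unaffected records sum: 85
Step 5: Final sum = 87 + 85 = 172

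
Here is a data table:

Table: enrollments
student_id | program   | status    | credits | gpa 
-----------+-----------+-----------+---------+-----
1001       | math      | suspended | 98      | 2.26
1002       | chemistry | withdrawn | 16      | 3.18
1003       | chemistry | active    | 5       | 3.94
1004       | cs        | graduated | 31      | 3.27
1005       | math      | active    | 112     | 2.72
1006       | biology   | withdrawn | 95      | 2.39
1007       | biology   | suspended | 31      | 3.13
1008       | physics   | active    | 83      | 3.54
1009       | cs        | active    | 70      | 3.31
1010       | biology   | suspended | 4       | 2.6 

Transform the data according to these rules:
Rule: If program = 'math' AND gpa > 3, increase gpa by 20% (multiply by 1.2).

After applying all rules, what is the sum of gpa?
30.34

Step 1: Find records where program = 'math' AND gpa > 3
Step 2: 0 records match, summing to 0
Step 3: After multiplier: 0 × 1.2 = 0.0
Step 4: Unaffected records sum: 30.34
Step 5: Final sum = 0.0 + 30.34 = 30.34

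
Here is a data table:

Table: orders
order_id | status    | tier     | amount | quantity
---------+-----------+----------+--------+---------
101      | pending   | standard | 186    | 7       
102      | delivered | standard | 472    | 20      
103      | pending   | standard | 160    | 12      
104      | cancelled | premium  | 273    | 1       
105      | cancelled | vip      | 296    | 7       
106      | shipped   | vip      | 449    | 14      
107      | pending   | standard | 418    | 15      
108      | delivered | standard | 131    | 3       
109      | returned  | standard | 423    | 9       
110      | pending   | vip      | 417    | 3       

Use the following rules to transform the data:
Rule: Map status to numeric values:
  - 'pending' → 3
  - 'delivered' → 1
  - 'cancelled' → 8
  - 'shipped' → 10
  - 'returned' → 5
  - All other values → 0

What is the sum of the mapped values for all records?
45

Step 1: Apply mapping to each record
Step 2: Count by status:
  'pending': 4 records × 3 = 12
  'delivered': 2 records × 1 = 2
  'cancelled': 2 records × 8 = 16
  'shipped': 1 records × 10 = 10
  'returned': 1 records × 5 = 5
Step 3: Sum all mapped values = 45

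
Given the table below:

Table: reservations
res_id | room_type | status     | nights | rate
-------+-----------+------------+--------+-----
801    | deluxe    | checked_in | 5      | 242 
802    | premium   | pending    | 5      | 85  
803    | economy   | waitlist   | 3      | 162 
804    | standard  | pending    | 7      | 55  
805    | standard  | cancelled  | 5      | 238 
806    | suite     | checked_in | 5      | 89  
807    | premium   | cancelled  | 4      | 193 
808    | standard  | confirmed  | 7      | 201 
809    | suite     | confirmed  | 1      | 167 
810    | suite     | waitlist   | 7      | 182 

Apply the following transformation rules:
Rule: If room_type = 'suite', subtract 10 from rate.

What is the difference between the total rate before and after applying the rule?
30

Step 1: Original sum of rate = 1614
Step 2: 3 records have room_type = 'suite'
Step 3: Each affected record changes by -10
Step 4: Total change = 3 × -10 = -30
Step 5: New sum = 1614 + -30 = 1584
Step 6: Difference = |1584 - 1614| = 30
        (Sum decreased by 30)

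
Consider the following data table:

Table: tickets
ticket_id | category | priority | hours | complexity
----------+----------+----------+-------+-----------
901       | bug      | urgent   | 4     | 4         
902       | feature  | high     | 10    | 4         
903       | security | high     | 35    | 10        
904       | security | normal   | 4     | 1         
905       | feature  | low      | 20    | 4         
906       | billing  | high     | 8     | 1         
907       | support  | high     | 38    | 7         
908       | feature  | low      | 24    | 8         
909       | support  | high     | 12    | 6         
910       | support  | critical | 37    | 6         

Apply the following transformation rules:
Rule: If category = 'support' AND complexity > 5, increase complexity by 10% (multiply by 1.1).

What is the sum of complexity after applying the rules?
52.9

Step 1: Find records where category = 'support' AND complexity > 5
Step 2: 3 records match, summing to 19
Step 3: After multiplier: 19 × 1.1 = 20.9
Step 4: Unaffected records sum: 32
Step 5: Final sum = 20.9 + 32 = 52.9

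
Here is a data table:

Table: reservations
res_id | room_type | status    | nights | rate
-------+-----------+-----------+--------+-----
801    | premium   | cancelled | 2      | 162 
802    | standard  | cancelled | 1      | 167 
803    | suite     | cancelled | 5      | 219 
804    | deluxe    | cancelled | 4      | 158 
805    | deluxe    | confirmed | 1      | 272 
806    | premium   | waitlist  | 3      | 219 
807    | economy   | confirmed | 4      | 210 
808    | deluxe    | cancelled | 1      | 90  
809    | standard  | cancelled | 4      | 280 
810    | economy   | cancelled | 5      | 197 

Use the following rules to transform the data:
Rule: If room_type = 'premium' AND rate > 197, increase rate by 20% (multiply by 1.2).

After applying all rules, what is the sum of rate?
2017.8

Step 1: Find records where room_type = 'premium' AND rate > 197
Step 2: 1 records match, summing to 219
Step 3: After multiplier: 219 × 1.2 = 262.8
Step 4: Unaffected records sum: 1755
Step 5: Final sum = 262.8 + 1755 = 2017.8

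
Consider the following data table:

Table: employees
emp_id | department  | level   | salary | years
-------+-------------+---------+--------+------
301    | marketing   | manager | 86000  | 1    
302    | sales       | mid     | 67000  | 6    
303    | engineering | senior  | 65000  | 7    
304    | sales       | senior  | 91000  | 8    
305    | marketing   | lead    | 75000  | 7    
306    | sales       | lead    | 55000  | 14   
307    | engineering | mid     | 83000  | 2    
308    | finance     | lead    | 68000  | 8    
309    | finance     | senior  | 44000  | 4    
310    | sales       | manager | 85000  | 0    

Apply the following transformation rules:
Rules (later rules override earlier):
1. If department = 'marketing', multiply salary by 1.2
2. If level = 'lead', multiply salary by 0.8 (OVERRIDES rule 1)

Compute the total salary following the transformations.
696600.0

Step 1: Rule 2 takes priority for records with level = 'lead'
  - 3 records: 198000 × 0.8 = 158400.0
Step 2: Rule 1 applies to remaining records with department = 'marketing'
  - 1 records: 86000 × 1.2 = 103200.0
Step 3: Other records unchanged: 435000
Step 4: Final sum = 158400.0 + 103200.0 + 435000 = 696600.0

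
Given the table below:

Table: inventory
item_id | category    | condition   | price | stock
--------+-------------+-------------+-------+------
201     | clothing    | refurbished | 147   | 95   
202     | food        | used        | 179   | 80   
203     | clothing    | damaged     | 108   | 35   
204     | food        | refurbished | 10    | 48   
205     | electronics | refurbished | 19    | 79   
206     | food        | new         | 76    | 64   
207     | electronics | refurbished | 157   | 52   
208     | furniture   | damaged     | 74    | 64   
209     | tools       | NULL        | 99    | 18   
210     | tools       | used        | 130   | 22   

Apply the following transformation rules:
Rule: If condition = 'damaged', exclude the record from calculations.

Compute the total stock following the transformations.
458

Step 1: Identify records where condition = 'damaged'
Step 2: The excluded records sum to 99
Step 3: Original total stock = 557
Step 4: Remaining total = 557 - 99 = 458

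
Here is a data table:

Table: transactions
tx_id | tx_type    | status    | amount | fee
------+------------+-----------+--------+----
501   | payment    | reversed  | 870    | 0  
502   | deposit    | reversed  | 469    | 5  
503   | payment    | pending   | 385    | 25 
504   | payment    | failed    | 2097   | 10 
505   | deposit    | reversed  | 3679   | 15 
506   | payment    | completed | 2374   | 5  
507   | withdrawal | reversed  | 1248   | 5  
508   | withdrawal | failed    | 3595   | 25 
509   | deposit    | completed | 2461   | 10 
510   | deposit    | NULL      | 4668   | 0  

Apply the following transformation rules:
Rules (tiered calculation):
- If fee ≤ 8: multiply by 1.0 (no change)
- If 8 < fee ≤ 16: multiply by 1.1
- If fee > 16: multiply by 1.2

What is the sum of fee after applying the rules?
113.5

Step 1: Tier 1 (fee ≤ 8): 5 records, sum = 15 × 1.0 = 15.0
Step 2: Tier 2 (8 < fee ≤ 16): 3 records, sum = 35 × 1.1 = 38.5
Step 3: Tier 3 (fee > 16): 2 records, sum = 50 × 1.2 = 60.0
Step 4: Final sum = 15.0 + 38.5 + 60.0 = 113.5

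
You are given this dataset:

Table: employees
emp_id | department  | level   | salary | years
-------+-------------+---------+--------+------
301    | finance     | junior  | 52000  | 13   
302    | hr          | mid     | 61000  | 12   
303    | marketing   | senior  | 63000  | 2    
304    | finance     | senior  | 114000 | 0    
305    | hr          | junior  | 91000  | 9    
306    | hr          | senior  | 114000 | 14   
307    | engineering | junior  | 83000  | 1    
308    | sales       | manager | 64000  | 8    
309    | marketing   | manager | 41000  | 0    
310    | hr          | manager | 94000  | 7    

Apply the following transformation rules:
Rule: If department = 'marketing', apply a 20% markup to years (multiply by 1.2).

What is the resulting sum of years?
66.4

Step 1: Records with department = 'marketing' have total years = 2
Step 2: Apply multiplier: 2 × 1.2 = 2.4
Step 3: Other records total: 64
Step 4: Final sum = 2.4 + 64 = 66.4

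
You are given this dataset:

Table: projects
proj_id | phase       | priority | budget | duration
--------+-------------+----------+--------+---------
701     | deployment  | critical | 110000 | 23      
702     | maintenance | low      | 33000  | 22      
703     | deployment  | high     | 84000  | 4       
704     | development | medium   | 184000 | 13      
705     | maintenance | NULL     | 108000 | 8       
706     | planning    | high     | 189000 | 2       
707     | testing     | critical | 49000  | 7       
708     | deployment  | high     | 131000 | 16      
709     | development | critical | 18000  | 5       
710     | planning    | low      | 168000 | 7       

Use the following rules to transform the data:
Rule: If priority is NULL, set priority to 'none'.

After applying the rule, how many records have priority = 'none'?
1

Step 1: Count records where priority IS NULL
Step 2: Found 1 records with NULL priority
Step 3: These records will have priority set to 'none'
Step 4: Records already having priority = 'none': 0
Step 5: Answer: 1 + 0 = 1 records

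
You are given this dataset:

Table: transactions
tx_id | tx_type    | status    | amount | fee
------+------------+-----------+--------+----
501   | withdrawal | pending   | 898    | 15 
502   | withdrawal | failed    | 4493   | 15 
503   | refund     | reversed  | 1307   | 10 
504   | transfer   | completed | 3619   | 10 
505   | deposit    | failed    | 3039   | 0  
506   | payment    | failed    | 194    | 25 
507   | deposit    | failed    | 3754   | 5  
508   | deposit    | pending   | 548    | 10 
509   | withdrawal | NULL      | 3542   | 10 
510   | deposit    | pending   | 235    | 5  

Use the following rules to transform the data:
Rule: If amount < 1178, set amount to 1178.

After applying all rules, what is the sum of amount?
24466

Step 1: 4 records have amount < 1178
Step 2: These records originally summed to 1875
Step 3: After setting to minimum: 4 × 1178 = 4712
Step 4: Unaffected records sum: 19754
Step 5: Final sum = 4712 + 19754 = 24466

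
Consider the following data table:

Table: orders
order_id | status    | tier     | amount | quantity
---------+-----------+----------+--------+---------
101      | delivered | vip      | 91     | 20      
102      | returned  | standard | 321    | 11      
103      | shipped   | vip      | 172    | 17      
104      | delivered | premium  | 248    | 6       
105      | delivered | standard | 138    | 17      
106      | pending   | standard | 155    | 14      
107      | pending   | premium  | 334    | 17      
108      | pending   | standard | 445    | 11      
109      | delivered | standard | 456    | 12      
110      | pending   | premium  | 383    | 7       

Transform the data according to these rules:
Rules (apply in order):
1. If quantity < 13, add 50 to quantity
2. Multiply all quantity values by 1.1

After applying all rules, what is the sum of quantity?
420.2

Step 1: Apply Rule 1 - Add 50 to records with quantity < 13
  - 5 records affected: 47 + (5 × 50) = 297
  - Unaffected records: 85
  - Sum after Rule 1: 382
Step 2: Apply Rule 2 - Multiply all by 1.1
  - 382 × 1.1 = 420.2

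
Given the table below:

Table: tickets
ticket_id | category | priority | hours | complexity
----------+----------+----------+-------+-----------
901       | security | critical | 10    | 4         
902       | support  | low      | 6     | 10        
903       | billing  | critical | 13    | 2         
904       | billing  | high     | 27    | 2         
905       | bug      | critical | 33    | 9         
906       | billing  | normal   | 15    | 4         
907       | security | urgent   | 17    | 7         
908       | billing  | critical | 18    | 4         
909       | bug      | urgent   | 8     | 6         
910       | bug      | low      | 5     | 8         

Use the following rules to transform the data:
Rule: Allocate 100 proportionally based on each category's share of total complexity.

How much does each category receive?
billing: 21.43, bug: 41.07, security: 19.64, support: 17.86

Step 1: Calculate total complexity = 56
Step 2: Calculate each category's proportion:
  billing: 12/56 = 21.43% → 21.43
  bug: 23/56 = 41.07% → 41.07
  security: 11/56 = 19.64% → 19.64
  support: 10/56 = 17.86% → 17.86
Step 3: Verify: sum of allocations ≈ 100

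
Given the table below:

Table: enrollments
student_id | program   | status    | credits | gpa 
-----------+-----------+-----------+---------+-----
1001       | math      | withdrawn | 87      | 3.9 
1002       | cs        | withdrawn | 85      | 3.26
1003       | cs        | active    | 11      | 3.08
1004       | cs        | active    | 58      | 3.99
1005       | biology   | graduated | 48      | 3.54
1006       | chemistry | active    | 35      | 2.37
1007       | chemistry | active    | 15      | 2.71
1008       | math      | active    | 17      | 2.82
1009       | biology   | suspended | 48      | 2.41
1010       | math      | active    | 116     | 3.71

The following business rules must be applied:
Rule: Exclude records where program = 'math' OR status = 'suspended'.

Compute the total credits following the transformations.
252

Step 1: Find records where program = 'math' OR status = 'suspended'
Step 2: 4 records match, summing to 268
Step 3: Original sum: 520
Step 4: Remaining sum = 520 - 268 = 252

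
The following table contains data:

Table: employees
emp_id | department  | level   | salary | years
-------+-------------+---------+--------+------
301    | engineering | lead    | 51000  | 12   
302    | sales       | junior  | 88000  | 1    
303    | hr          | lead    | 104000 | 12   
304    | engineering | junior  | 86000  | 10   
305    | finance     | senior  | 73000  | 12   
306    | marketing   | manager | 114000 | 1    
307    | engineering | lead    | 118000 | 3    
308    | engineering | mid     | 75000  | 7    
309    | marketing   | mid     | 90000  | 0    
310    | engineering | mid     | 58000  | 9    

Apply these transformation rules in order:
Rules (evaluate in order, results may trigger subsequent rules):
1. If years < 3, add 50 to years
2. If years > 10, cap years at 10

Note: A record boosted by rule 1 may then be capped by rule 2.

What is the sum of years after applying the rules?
89

Step 1: Apply rule 1 to records with years < 3
  - 3 records get bonus of 50
  - Of these, 3 records then exceed 10 and get capped
Step 2: Apply rule 2 to records with years > 10
  - 3 records (original) are capped
Step 3: Calculate final sum = 89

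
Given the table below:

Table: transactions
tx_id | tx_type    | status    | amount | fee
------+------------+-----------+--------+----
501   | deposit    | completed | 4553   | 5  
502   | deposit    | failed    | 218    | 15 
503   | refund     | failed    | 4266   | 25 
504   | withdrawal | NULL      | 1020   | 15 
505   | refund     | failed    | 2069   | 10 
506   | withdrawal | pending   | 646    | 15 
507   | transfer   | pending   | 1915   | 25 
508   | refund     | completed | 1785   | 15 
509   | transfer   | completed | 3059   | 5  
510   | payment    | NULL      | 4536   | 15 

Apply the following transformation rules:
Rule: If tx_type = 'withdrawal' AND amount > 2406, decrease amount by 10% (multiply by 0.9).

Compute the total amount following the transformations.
24067

Step 1: Find records where tx_type = 'withdrawal' AND amount > 2406
Step 2: 0 records match, summing to 0
Step 3: After multiplier: 0 × 0.9 = 0.0
Step 4: Unaffected records sum: 24067
Step 5: Final sum = 0.0 + 24067 = 24067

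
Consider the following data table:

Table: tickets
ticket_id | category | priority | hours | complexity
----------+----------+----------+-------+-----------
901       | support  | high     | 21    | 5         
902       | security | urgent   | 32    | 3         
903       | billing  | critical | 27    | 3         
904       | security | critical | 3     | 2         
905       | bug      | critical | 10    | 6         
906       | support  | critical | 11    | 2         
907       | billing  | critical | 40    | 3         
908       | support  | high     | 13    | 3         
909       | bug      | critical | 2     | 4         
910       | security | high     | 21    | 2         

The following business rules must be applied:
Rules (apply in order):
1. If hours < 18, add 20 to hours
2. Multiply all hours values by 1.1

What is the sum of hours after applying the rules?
308.0

Step 1: Apply Rule 1 - Add 20 to records with hours < 18
  - 5 records affected: 39 + (5 × 20) = 139
  - Unaffected records: 141
  - Sum after Rule 1: 280
Step 2: Apply Rule 2 - Multiply all by 1.1
  - 280 × 1.1 = 308.0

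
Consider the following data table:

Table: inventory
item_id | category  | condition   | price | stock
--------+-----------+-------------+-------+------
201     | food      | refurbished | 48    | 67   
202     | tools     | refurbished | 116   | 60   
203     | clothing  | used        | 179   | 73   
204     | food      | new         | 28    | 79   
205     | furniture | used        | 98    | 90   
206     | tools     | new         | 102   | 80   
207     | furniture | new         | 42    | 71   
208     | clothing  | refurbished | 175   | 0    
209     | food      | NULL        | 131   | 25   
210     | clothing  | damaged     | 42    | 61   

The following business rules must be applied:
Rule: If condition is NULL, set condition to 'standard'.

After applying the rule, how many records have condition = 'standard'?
1

Step 1: Count records where condition IS NULL
Step 2: Found 1 records with NULL condition
Step 3: These records will have condition set to 'standard'
Step 4: Records already having condition = 'standard': 0
Step 5: Answer: 1 + 0 = 1 records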